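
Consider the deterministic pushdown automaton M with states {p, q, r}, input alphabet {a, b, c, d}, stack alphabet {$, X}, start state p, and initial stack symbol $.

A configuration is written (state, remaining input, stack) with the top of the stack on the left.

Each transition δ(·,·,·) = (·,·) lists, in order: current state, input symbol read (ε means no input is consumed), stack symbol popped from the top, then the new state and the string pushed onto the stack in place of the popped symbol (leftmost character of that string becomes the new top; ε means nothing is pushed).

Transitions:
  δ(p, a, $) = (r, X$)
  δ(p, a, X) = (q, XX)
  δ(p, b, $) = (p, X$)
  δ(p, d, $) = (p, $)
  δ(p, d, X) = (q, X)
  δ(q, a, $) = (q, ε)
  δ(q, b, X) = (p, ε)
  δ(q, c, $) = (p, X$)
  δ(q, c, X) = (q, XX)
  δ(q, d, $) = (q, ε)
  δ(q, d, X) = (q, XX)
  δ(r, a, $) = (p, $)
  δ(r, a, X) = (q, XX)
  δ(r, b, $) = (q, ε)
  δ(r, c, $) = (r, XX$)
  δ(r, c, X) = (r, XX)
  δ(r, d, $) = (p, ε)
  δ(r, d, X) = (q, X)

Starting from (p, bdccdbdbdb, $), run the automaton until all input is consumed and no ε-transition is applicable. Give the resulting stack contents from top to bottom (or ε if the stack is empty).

X$

(p, bdccdbdbdb, $) ⊢ (p, dccdbdbdb, X$) ⊢ (q, ccdbdbdb, X$) ⊢ (q, cdbdbdb, XX$) ⊢ (q, dbdbdb, XXX$) ⊢ (q, bdbdb, XXXX$) ⊢ (p, dbdb, XXX$) ⊢ (q, bdb, XXX$) ⊢ (p, db, XX$) ⊢ (q, b, XX$) ⊢ (p, ε, X$)
All input consumed in state p with stack X$.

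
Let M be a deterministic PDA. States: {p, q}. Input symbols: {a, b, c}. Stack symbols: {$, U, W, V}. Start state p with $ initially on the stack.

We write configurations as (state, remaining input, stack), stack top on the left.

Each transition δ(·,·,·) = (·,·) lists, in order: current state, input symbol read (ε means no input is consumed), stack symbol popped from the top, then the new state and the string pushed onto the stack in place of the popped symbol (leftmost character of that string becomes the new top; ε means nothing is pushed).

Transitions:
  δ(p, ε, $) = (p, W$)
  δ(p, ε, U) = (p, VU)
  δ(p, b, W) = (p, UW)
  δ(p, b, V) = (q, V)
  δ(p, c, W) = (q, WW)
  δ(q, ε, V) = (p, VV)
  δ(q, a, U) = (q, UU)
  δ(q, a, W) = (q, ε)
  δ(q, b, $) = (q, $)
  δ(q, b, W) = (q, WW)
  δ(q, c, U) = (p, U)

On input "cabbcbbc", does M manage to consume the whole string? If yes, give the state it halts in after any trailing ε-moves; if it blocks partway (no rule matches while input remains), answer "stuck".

(p, cabbcbbc, $)
  ε-move, top $: go to p, push W$ → (p, cabbcbbc, W$)
  read c, top W: go to q, push WW → (q, abbcbbc, WW$)
  read a, top W: go to q, push ε → (q, bbcbbc, W$)
  read b, top W: go to q, push WW → (q, bcbbc, WW$)
  read b, top W: go to q, push WW → (q, cbbc, WWW$)
No transition for (q, c, top W); M blocks with input cbbc remaining.

stuck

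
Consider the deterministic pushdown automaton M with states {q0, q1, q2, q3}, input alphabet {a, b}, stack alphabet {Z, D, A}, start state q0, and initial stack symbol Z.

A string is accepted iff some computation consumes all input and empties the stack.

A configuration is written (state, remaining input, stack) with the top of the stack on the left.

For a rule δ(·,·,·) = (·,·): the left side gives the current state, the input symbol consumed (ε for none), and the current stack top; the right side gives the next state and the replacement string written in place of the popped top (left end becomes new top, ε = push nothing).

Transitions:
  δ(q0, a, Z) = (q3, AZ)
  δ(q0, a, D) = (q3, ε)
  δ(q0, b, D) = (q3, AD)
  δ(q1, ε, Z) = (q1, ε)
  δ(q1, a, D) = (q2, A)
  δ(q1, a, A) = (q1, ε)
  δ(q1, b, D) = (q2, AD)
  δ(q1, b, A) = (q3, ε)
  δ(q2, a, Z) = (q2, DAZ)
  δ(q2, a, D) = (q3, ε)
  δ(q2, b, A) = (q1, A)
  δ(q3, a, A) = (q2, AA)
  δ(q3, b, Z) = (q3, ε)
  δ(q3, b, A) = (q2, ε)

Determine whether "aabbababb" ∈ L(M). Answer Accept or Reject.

Accept

(q0, aabbababb, Z)
  read a, top Z: go to q3, push AZ → (q3, abbababb, AZ)
  read a, top A: go to q2, push AA → (q2, bbababb, AAZ)
  read b, top A: go to q1, push A → (q1, bababb, AAZ)
  read b, top A: go to q3, push ε → (q3, ababb, AZ)
  read a, top A: go to q2, push AA → (q2, babb, AAZ)
  read b, top A: go to q1, push A → (q1, abb, AAZ)
  read a, top A: go to q1, push ε → (q1, bb, AZ)
  read b, top A: go to q3, push ε → (q3, b, Z)
  read b, top Z: go to q3, push ε → (q3, ε, ε)
All input consumed and the stack is empty.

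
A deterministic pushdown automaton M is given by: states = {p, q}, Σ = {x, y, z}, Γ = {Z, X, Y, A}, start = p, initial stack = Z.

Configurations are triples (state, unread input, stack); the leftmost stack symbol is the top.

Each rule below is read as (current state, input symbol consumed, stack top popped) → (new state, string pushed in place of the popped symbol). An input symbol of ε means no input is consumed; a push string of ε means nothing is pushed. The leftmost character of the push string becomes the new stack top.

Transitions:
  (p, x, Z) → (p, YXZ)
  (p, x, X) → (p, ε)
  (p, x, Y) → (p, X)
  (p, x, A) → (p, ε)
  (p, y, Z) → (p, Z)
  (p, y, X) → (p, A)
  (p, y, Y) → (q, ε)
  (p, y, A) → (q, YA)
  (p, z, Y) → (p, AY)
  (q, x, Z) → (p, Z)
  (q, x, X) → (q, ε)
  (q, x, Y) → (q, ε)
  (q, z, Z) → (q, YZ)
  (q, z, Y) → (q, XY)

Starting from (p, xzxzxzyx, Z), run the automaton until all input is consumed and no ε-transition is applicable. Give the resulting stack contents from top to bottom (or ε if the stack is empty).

(p, xzxzxzyx, Z)
  read x, top Z: go to p, push YXZ → (p, zxzxzyx, YXZ)
  read z, top Y: go to p, push AY → (p, xzxzyx, AYXZ)
  read x, top A: go to p, push ε → (p, zxzyx, YXZ)
  read z, top Y: go to p, push AY → (p, xzyx, AYXZ)
  read x, top A: go to p, push ε → (p, zyx, YXZ)
  read z, top Y: go to p, push AY → (p, yx, AYXZ)
  read y, top A: go to q, push YA → (q, x, YAYXZ)
  read x, top Y: go to q, push ε → (q, ε, AYXZ)
All input consumed in state q with stack AYXZ.

AYXZ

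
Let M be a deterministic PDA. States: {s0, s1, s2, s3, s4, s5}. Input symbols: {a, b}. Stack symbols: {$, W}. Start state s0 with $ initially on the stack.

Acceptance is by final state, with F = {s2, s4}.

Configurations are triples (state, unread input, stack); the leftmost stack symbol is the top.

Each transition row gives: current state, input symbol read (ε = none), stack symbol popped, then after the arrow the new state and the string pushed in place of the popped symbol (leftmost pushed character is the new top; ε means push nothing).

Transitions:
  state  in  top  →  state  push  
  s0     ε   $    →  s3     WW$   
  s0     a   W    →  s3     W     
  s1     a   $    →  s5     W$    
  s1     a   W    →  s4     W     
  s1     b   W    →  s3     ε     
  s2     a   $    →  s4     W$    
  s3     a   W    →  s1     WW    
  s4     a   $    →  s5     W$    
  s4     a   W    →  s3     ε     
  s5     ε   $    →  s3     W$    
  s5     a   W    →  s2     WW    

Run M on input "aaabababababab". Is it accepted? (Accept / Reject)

Reject

(s0, aaabababababab, $) ⊢ (s3, aaabababababab, WW$) ⊢ (s1, aabababababab, WWW$) ⊢ (s4, abababababab, WWW$) ⊢ (s3, bababababab, WW$)
No transition applies at (s3, bababababab, WW$); input not fully consumed.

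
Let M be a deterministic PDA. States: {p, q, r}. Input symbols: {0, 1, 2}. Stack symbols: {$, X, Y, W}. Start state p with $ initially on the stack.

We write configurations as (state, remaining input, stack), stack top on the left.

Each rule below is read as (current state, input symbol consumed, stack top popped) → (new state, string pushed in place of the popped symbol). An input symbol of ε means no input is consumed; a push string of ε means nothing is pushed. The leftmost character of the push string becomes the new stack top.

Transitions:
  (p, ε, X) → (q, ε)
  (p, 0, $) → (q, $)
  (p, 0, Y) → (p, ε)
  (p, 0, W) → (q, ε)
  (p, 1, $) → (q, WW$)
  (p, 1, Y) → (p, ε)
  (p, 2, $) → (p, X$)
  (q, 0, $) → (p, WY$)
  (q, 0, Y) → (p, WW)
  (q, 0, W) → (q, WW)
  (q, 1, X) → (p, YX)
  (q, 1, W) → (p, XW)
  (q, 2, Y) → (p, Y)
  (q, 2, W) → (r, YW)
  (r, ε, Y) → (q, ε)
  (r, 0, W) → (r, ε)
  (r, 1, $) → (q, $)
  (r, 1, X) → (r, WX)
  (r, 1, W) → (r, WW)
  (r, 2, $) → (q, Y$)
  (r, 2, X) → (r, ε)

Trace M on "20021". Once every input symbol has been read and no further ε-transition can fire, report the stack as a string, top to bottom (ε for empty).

(p, 20021, $) ⊢ (p, 0021, X$) ⊢ (q, 0021, $) ⊢ (p, 021, WY$) ⊢ (q, 21, Y$) ⊢ (p, 1, Y$) ⊢ (p, ε, $)
All input consumed in state p with stack $.

$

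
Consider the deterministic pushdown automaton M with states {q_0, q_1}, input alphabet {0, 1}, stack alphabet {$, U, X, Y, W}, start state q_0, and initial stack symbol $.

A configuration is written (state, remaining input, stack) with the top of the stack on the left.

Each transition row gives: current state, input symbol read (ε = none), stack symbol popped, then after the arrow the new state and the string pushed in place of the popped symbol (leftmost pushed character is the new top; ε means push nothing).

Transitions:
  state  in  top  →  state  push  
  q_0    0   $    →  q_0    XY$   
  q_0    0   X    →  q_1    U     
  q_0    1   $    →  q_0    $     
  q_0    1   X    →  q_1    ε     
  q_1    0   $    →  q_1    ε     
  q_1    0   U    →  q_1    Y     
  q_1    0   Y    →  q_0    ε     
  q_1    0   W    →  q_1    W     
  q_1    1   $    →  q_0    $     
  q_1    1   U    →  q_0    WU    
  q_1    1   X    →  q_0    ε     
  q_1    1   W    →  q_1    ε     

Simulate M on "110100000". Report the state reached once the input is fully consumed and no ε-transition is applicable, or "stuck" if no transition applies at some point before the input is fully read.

(q_0, 110100000, $)
  read 1, top $: go to q_0, push $ → (q_0, 10100000, $)
  read 1, top $: go to q_0, push $ → (q_0, 0100000, $)
  read 0, top $: go to q_0, push XY$ → (q_0, 100000, XY$)
  read 1, top X: go to q_1, push ε → (q_1, 00000, Y$)
  read 0, top Y: go to q_0, push ε → (q_0, 0000, $)
  read 0, top $: go to q_0, push XY$ → (q_0, 000, XY$)
  read 0, top X: go to q_1, push U → (q_1, 00, UY$)
  read 0, top U: go to q_1, push Y → (q_1, 0, YY$)
  read 0, top Y: go to q_0, push ε → (q_0, ε, Y$)
All input consumed; M is in state q_0.

q_0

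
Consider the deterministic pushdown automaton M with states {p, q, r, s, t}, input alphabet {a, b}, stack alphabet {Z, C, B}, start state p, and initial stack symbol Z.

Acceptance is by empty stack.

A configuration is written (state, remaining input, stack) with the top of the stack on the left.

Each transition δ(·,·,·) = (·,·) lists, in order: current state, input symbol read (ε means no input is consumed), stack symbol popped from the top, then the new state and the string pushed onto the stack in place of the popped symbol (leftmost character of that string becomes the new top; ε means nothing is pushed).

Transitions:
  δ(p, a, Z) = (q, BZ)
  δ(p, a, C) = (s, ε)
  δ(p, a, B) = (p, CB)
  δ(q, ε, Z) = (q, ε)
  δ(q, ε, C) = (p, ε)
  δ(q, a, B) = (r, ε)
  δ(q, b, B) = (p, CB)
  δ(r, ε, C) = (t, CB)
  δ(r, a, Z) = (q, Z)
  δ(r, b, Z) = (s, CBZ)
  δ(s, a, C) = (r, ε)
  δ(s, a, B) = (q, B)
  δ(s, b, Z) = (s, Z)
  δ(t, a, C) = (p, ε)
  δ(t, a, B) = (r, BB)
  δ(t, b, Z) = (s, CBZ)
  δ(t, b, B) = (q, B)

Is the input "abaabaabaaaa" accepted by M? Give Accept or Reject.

(p, abaabaabaaaa, Z) ⊢ (q, baabaabaaaa, BZ) ⊢ (p, aabaabaaaa, CBZ) ⊢ (s, abaabaaaa, BZ) ⊢ (q, baabaaaa, BZ) ⊢ (p, aabaaaa, CBZ) ⊢ (s, abaaaa, BZ) ⊢ (q, baaaa, BZ) ⊢ (p, aaaa, CBZ) ⊢ (s, aaa, BZ) ⊢ (q, aa, BZ) ⊢ (r, a, Z) ⊢ (q, ε, Z) ⊢ (q, ε, ε)
All input consumed and the stack is empty.

Accept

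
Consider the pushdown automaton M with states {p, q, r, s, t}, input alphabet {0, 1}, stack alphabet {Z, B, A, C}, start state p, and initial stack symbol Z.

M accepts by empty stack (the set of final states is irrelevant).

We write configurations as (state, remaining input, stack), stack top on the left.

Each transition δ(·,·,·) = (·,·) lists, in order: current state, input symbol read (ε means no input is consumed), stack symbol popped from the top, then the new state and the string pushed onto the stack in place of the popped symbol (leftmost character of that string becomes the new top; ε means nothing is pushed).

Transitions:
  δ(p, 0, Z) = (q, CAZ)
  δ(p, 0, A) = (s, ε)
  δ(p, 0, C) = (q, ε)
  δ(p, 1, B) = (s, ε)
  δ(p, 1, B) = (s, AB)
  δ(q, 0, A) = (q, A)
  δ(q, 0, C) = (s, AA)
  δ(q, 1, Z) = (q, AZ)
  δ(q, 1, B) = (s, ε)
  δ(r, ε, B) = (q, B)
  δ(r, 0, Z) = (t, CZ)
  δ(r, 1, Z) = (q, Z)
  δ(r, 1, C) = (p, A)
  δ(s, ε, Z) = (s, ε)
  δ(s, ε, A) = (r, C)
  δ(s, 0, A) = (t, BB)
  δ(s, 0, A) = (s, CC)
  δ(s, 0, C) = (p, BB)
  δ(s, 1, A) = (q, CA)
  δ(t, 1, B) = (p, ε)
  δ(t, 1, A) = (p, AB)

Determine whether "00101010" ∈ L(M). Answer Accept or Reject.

One accepting computation: (p, 00101010, Z) ⊢ (q, 0101010, CAZ) ⊢ (s, 101010, AAAZ) ⊢ (r, 101010, CAAZ) ⊢ (p, 01010, AAAZ) ⊢ (s, 1010, AAZ) ⊢ (r, 1010, CAZ) ⊢ (p, 010, AAZ) ⊢ (s, 10, AZ) ⊢ (r, 10, CZ) ⊢ (p, 0, AZ) ⊢ (s, ε, Z) ⊢ (s, ε, ε)
All input consumed and the stack is empty.

Accept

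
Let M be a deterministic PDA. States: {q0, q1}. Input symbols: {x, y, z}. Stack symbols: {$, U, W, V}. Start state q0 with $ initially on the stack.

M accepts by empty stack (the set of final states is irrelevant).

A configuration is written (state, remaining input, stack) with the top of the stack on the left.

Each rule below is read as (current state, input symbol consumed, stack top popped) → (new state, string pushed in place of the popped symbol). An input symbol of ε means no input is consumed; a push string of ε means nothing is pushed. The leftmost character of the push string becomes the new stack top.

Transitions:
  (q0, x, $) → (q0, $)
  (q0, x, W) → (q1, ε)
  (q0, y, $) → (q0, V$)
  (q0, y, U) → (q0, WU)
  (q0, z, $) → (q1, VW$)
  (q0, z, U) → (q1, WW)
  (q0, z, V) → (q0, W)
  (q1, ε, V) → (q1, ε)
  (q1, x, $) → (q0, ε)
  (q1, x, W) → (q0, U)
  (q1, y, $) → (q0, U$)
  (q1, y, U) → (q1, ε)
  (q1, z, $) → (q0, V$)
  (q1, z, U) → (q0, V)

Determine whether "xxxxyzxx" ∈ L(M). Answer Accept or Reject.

(q0, xxxxyzxx, $)
  read x, top $: go to q0, push $ → (q0, xxxyzxx, $)
  read x, top $: go to q0, push $ → (q0, xxyzxx, $)
  read x, top $: go to q0, push $ → (q0, xyzxx, $)
  read x, top $: go to q0, push $ → (q0, yzxx, $)
  read y, top $: go to q0, push V$ → (q0, zxx, V$)
  read z, top V: go to q0, push W → (q0, xx, W$)
  read x, top W: go to q1, push ε → (q1, x, $)
  read x, top $: go to q0, push ε → (q0, ε, ε)
All input consumed and the stack is empty.

Accept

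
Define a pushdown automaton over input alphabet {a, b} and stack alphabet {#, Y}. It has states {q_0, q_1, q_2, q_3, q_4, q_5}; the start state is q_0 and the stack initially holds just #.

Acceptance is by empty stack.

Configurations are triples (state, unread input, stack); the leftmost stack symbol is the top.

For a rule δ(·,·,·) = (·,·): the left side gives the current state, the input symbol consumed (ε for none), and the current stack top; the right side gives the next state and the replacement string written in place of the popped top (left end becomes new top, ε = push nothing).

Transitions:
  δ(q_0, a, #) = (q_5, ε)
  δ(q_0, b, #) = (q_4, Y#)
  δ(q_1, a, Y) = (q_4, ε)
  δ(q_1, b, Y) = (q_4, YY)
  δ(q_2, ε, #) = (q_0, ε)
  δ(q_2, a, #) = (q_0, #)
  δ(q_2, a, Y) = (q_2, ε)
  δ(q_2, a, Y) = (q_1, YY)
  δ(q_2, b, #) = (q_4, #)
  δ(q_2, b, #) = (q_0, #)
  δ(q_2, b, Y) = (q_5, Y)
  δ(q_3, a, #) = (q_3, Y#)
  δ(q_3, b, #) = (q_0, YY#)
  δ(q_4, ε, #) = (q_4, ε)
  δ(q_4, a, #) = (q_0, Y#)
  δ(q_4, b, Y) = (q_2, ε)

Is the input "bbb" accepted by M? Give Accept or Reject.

One accepting computation: (q_0, bbb, #) ⊢ (q_4, bb, Y#) ⊢ (q_2, b, #) ⊢ (q_4, ε, #) ⊢ (q_4, ε, ε)
All input consumed and the stack is empty.

Accept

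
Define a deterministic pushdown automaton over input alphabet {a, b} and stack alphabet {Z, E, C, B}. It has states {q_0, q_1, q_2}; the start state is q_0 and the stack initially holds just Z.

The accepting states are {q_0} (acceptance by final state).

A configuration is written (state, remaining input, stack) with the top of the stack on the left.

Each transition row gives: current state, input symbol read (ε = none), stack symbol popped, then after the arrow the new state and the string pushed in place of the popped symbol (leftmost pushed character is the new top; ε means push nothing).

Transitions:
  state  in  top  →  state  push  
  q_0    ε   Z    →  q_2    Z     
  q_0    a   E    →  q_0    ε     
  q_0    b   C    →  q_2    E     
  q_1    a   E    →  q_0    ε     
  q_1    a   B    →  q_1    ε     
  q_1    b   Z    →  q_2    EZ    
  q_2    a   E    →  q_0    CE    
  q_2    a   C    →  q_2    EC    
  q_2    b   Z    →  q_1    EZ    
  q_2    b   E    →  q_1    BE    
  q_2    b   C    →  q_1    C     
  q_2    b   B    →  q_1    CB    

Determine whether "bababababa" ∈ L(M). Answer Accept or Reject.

(q_0, bababababa, Z) ⊢ (q_2, bababababa, Z) ⊢ (q_1, ababababa, EZ) ⊢ (q_0, babababa, Z) ⊢ (q_2, babababa, Z) ⊢ (q_1, abababa, EZ) ⊢ (q_0, bababa, Z) ⊢ (q_2, bababa, Z) ⊢ (q_1, ababa, EZ) ⊢ (q_0, baba, Z) ⊢ (q_2, baba, Z) ⊢ (q_1, aba, EZ) ⊢ (q_0, ba, Z) ⊢ (q_2, ba, Z) ⊢ (q_1, a, EZ) ⊢ (q_0, ε, Z)
All input consumed; state q_0 ∈ F.

Accept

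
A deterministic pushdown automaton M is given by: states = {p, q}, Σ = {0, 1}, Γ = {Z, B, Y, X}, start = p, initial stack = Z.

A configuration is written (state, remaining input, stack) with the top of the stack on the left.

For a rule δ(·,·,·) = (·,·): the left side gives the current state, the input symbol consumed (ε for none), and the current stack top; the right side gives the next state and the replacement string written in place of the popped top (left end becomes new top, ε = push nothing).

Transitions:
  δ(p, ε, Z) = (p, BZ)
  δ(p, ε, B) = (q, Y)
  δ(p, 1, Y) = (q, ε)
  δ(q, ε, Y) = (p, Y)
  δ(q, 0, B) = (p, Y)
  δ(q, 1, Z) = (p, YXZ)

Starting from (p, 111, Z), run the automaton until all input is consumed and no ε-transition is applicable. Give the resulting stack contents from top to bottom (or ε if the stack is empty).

(p, 111, Z)
  ε-move, top Z: go to p, push BZ → (p, 111, BZ)
  ε-move, top B: go to q, push Y → (q, 111, YZ)
  ε-move, top Y: go to p, push Y → (p, 111, YZ)
  read 1, top Y: go to q, push ε → (q, 11, Z)
  read 1, top Z: go to p, push YXZ → (p, 1, YXZ)
  read 1, top Y: go to q, push ε → (q, ε, XZ)
All input consumed in state q with stack XZ.

XZ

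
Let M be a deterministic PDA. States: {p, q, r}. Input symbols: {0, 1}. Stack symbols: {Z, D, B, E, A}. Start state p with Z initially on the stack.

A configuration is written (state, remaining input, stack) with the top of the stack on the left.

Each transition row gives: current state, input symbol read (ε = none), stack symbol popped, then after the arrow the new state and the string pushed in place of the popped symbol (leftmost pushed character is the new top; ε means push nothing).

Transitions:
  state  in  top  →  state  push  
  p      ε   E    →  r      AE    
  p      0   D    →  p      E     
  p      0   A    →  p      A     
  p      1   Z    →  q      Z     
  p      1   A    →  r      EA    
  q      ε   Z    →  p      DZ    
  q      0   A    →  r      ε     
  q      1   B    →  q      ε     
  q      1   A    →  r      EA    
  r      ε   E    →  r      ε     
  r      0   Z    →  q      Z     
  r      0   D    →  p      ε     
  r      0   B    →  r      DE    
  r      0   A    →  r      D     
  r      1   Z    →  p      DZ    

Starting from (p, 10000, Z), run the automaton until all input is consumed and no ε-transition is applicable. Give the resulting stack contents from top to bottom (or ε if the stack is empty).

(p, 10000, Z) ⊢ (q, 0000, Z) ⊢ (p, 0000, DZ) ⊢ (p, 000, EZ) ⊢ (r, 000, AEZ) ⊢ (r, 00, DEZ) ⊢ (p, 0, EZ) ⊢ (r, 0, AEZ) ⊢ (r, ε, DEZ)
All input consumed in state r with stack DEZ.

DEZ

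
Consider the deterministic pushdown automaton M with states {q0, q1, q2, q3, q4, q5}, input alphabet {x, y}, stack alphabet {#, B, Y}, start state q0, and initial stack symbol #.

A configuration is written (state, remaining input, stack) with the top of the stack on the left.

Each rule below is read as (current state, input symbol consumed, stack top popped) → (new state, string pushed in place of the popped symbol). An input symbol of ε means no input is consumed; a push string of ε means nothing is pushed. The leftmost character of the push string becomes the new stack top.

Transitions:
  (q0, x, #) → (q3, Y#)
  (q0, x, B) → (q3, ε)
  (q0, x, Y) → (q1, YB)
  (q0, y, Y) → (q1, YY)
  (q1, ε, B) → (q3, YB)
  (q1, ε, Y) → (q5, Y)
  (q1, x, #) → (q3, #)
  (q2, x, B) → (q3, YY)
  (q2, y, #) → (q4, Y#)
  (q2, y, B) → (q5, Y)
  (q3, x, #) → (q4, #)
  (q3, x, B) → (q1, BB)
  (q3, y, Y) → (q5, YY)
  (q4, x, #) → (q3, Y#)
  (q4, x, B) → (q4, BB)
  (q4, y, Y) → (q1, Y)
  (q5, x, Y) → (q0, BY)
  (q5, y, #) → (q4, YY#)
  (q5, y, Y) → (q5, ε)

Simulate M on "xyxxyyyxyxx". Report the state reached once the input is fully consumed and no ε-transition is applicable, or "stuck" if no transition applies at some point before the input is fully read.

stuck

(q0, xyxxyyyxyxx, #) ⊢ (q3, yxxyyyxyxx, Y#) ⊢ (q5, xxyyyxyxx, YY#) ⊢ (q0, xyyyxyxx, BYY#) ⊢ (q3, yyyxyxx, YY#) ⊢ (q5, yyxyxx, YYY#) ⊢ (q5, yxyxx, YY#) ⊢ (q5, xyxx, Y#) ⊢ (q0, yxx, BY#)
No transition for (q0, y, top B); M blocks with input yxx remaining.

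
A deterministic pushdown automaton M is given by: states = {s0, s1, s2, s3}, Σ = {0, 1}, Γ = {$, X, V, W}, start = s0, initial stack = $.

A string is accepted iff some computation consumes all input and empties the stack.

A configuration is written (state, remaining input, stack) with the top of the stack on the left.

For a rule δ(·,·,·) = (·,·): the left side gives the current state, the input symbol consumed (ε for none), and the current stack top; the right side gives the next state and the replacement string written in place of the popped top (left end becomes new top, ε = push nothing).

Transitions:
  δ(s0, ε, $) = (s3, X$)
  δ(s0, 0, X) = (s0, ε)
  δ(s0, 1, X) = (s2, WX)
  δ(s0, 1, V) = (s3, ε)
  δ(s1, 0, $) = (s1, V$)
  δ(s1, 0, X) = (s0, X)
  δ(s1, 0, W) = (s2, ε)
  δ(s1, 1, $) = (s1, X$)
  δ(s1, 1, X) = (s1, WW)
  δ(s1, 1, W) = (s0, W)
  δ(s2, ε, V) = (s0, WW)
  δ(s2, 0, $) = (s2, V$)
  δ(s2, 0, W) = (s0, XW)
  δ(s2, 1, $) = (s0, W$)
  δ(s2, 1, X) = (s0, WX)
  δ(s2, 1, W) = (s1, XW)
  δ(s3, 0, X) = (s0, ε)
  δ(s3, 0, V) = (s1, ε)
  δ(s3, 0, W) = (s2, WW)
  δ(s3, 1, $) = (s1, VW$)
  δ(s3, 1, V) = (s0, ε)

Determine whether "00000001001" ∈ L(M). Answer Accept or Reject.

Reject

(s0, 00000001001, $)
  ε-move, top $: go to s3, push X$ → (s3, 00000001001, X$)
  read 0, top X: go to s0, push ε → (s0, 0000001001, $)
  ε-move, top $: go to s3, push X$ → (s3, 0000001001, X$)
  read 0, top X: go to s0, push ε → (s0, 000001001, $)
  ε-move, top $: go to s3, push X$ → (s3, 000001001, X$)
  read 0, top X: go to s0, push ε → (s0, 00001001, $)
  ε-move, top $: go to s3, push X$ → (s3, 00001001, X$)
  read 0, top X: go to s0, push ε → (s0, 0001001, $)
  ε-move, top $: go to s3, push X$ → (s3, 0001001, X$)
  read 0, top X: go to s0, push ε → (s0, 001001, $)
  ε-move, top $: go to s3, push X$ → (s3, 001001, X$)
  read 0, top X: go to s0, push ε → (s0, 01001, $)
  ε-move, top $: go to s3, push X$ → (s3, 01001, X$)
  read 0, top X: go to s0, push ε → (s0, 1001, $)
  ε-move, top $: go to s3, push X$ → (s3, 1001, X$)
No transition applies at (s3, 1001, X$); input not fully consumed.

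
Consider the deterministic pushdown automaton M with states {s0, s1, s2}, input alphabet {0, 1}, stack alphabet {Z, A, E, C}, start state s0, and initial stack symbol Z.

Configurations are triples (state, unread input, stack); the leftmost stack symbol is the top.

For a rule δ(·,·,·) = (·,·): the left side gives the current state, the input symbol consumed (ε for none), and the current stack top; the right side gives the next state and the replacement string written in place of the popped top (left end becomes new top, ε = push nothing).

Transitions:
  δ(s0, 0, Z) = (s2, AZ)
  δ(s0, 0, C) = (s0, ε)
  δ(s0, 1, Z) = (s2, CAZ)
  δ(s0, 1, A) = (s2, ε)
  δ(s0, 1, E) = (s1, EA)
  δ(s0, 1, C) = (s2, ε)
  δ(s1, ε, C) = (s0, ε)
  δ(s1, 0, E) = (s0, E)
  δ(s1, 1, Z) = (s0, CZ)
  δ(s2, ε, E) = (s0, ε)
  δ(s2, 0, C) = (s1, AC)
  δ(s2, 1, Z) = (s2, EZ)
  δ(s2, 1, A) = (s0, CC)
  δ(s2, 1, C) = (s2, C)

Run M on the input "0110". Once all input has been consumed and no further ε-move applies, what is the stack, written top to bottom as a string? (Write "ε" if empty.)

(s0, 0110, Z)
  read 0, top Z: go to s2, push AZ → (s2, 110, AZ)
  read 1, top A: go to s0, push CC → (s0, 10, CCZ)
  read 1, top C: go to s2, push ε → (s2, 0, CZ)
  read 0, top C: go to s1, push AC → (s1, ε, ACZ)
All input consumed in state s1 with stack ACZ.

ACZ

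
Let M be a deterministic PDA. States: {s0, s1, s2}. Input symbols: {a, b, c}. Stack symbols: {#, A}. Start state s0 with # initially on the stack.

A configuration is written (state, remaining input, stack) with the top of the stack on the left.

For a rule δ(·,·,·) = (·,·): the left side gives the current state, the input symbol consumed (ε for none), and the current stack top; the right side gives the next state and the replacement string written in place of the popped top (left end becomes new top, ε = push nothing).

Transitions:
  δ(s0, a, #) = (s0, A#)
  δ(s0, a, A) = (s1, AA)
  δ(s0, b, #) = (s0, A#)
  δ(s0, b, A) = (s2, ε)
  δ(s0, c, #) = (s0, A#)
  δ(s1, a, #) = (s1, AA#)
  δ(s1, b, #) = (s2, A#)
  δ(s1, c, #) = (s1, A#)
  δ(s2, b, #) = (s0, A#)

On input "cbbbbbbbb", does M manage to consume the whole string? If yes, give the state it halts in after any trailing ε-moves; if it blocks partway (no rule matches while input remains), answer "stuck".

s0

(s0, cbbbbbbbb, #)
  read c, top #: go to s0, push A# → (s0, bbbbbbbb, A#)
  read b, top A: go to s2, push ε → (s2, bbbbbbb, #)
  read b, top #: go to s0, push A# → (s0, bbbbbb, A#)
  read b, top A: go to s2, push ε → (s2, bbbbb, #)
  read b, top #: go to s0, push A# → (s0, bbbb, A#)
  read b, top A: go to s2, push ε → (s2, bbb, #)
  read b, top #: go to s0, push A# → (s0, bb, A#)
  read b, top A: go to s2, push ε → (s2, b, #)
  read b, top #: go to s0, push A# → (s0, ε, A#)
All input consumed; M is in state s0.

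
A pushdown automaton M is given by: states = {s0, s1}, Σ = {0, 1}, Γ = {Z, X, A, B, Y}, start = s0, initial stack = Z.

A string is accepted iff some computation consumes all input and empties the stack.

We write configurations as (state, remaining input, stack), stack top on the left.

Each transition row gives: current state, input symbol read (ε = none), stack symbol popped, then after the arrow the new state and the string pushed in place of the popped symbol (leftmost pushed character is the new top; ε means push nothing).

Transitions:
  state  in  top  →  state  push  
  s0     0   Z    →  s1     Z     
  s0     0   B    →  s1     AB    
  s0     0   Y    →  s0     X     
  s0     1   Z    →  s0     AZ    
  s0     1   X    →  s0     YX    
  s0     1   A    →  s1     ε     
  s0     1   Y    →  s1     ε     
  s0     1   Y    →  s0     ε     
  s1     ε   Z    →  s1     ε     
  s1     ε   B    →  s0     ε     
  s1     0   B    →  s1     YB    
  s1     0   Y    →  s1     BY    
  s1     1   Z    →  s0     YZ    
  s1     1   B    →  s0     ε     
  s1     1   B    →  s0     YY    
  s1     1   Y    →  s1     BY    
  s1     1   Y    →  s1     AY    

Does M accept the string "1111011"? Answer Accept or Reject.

One accepting computation: (s0, 1111011, Z) ⊢ (s0, 111011, AZ) ⊢ (s1, 11011, Z) ⊢ (s0, 1011, YZ) ⊢ (s0, 011, Z) ⊢ (s1, 11, Z) ⊢ (s0, 1, YZ) ⊢ (s1, ε, Z) ⊢ (s1, ε, ε)
All input consumed and the stack is empty.

Accept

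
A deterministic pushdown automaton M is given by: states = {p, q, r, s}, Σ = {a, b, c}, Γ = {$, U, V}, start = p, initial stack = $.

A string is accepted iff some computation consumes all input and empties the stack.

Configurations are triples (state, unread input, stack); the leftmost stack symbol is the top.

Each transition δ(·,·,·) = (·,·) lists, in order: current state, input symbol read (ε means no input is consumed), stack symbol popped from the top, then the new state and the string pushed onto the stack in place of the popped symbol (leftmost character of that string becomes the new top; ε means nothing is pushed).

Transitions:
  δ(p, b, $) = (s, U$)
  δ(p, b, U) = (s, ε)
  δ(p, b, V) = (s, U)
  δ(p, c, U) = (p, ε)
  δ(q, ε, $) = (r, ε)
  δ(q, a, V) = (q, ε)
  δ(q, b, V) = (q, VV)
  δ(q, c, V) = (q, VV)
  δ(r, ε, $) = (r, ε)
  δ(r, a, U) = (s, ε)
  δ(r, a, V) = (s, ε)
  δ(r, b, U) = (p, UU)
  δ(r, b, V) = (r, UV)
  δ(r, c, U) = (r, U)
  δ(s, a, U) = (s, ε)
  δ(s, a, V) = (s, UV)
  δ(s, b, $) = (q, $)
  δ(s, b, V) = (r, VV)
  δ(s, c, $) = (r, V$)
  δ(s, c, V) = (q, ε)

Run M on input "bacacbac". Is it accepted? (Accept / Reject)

Accept

(p, bacacbac, $) ⊢ (s, acacbac, U$) ⊢ (s, cacbac, $) ⊢ (r, acbac, V$) ⊢ (s, cbac, $) ⊢ (r, bac, V$) ⊢ (r, ac, UV$) ⊢ (s, c, V$) ⊢ (q, ε, $) ⊢ (r, ε, ε)
All input consumed and the stack is empty.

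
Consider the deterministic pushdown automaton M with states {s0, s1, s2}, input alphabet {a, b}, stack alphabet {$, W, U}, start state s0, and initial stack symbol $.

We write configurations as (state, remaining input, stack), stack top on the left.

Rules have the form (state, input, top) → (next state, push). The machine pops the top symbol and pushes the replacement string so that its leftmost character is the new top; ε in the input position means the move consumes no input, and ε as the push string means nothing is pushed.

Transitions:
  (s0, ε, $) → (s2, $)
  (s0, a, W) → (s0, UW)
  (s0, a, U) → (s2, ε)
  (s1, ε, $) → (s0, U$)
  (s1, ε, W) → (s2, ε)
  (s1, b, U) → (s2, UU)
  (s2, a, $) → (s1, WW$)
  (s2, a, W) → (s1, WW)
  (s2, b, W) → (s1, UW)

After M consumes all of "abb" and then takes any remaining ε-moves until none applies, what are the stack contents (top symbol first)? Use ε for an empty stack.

UUW$

(s0, abb, $)
  ε-move, top $: go to s2, push $ → (s2, abb, $)
  read a, top $: go to s1, push WW$ → (s1, bb, WW$)
  ε-move, top W: go to s2, push ε → (s2, bb, W$)
  read b, top W: go to s1, push UW → (s1, b, UW$)
  read b, top U: go to s2, push UU → (s2, ε, UUW$)
All input consumed in state s2 with stack UUW$.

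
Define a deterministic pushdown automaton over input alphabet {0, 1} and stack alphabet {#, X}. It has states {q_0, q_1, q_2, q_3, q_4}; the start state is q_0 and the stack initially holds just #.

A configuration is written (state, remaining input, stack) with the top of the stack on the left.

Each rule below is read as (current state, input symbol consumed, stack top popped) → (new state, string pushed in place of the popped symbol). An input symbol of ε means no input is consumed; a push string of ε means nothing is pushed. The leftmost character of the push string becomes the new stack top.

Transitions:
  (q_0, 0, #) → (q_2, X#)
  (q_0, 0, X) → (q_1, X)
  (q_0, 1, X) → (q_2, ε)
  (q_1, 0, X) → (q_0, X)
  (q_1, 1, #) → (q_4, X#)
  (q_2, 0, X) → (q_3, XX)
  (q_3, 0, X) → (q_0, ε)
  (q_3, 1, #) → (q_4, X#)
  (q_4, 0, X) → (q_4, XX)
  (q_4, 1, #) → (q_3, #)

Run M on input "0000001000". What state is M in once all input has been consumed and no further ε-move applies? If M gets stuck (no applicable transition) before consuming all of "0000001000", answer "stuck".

(q_0, 0000001000, #)
  read 0, top #: go to q_2, push X# → (q_2, 000001000, X#)
  read 0, top X: go to q_3, push XX → (q_3, 00001000, XX#)
  read 0, top X: go to q_0, push ε → (q_0, 0001000, X#)
  read 0, top X: go to q_1, push X → (q_1, 001000, X#)
  read 0, top X: go to q_0, push X → (q_0, 01000, X#)
  read 0, top X: go to q_1, push X → (q_1, 1000, X#)
No transition for (q_1, 1, top X); M blocks with input 1000 remaining.

stuck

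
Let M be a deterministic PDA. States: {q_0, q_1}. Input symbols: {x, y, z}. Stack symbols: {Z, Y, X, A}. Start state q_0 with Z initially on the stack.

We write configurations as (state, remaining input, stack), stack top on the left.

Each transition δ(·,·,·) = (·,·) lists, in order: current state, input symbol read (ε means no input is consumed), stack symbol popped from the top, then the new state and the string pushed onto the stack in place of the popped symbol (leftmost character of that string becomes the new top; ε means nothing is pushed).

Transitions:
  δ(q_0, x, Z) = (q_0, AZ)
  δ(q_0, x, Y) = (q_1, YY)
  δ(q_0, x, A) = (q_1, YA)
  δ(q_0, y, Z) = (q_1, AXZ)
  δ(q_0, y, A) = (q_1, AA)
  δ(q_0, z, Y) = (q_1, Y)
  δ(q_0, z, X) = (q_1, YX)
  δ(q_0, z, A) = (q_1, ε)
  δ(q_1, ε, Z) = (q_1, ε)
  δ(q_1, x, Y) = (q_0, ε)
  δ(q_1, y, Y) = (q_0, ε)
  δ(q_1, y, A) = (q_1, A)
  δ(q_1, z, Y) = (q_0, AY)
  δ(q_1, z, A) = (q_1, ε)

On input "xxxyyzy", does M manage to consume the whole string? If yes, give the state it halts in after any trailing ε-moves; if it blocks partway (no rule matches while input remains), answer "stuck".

(q_0, xxxyyzy, Z) ⊢ (q_0, xxyyzy, AZ) ⊢ (q_1, xyyzy, YAZ) ⊢ (q_0, yyzy, AZ) ⊢ (q_1, yzy, AAZ) ⊢ (q_1, zy, AAZ) ⊢ (q_1, y, AZ) ⊢ (q_1, ε, AZ)
All input consumed; M is in state q_1.

q_1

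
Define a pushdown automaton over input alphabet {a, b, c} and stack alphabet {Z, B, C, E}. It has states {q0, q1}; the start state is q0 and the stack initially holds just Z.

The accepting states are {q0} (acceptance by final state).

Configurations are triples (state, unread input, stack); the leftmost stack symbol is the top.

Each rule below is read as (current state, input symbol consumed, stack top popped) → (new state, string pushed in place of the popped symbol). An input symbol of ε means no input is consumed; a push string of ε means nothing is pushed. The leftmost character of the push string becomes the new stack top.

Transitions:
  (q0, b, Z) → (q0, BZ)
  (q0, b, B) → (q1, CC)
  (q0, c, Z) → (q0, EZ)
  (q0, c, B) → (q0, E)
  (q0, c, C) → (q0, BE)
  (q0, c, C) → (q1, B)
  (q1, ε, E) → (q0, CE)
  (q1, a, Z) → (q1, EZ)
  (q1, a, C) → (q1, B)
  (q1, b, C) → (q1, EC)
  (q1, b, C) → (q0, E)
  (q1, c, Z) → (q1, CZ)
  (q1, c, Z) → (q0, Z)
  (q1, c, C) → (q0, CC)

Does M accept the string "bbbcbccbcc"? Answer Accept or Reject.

One accepting computation: (q0, bbbcbccbcc, Z) ⊢ (q0, bbcbccbcc, BZ) ⊢ (q1, bcbccbcc, CCZ) ⊢ (q1, cbccbcc, ECCZ) ⊢ (q0, cbccbcc, CECCZ) ⊢ (q0, bccbcc, BEECCZ) ⊢ (q1, ccbcc, CCEECCZ) ⊢ (q0, cbcc, CCCEECCZ) ⊢ (q0, bcc, BECCEECCZ) ⊢ (q1, cc, CCECCEECCZ) ⊢ (q0, c, CCCECCEECCZ) ⊢ (q0, ε, BECCECCEECCZ)
All input consumed and state q0 ∈ F.

Accept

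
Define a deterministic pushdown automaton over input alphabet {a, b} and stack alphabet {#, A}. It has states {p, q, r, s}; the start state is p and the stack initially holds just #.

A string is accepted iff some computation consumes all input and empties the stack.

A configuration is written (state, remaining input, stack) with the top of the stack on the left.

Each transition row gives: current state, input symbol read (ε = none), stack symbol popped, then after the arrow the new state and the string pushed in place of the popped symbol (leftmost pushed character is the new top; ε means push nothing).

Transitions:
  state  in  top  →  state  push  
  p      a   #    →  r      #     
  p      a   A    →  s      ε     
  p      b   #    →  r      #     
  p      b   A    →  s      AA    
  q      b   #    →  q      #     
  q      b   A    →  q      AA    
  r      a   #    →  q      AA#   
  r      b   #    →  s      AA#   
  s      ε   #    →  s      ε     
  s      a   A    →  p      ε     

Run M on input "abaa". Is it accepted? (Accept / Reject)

Accept

(p, abaa, #)
  read a, top #: go to r, push # → (r, baa, #)
  read b, top #: go to s, push AA# → (s, aa, AA#)
  read a, top A: go to p, push ε → (p, a, A#)
  read a, top A: go to s, push ε → (s, ε, #)
  ε-move, top #: go to s, push ε → (s, ε, ε)
All input consumed and the stack is empty.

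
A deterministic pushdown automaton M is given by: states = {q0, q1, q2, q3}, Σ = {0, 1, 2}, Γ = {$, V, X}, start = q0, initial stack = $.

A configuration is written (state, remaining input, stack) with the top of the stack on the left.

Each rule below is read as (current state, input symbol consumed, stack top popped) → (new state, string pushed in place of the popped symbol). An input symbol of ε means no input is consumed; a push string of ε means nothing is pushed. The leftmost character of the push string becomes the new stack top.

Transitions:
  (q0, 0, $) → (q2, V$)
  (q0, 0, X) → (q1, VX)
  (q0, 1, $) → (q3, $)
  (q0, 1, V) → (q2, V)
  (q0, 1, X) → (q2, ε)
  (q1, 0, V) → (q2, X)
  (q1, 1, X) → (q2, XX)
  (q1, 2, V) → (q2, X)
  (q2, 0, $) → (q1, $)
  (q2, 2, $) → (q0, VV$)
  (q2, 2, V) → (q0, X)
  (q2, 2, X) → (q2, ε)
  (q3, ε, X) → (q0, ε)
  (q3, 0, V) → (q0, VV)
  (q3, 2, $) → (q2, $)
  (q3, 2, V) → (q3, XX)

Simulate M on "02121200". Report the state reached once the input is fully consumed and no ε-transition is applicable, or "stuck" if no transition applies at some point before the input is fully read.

q2

(q0, 02121200, $)
  read 0, top $: go to q2, push V$ → (q2, 2121200, V$)
  read 2, top V: go to q0, push X → (q0, 121200, X$)
  read 1, top X: go to q2, push ε → (q2, 21200, $)
  read 2, top $: go to q0, push VV$ → (q0, 1200, VV$)
  read 1, top V: go to q2, push V → (q2, 200, VV$)
  read 2, top V: go to q0, push X → (q0, 00, XV$)
  read 0, top X: go to q1, push VX → (q1, 0, VXV$)
  read 0, top V: go to q2, push X → (q2, ε, XXV$)
All input consumed; M is in state q2.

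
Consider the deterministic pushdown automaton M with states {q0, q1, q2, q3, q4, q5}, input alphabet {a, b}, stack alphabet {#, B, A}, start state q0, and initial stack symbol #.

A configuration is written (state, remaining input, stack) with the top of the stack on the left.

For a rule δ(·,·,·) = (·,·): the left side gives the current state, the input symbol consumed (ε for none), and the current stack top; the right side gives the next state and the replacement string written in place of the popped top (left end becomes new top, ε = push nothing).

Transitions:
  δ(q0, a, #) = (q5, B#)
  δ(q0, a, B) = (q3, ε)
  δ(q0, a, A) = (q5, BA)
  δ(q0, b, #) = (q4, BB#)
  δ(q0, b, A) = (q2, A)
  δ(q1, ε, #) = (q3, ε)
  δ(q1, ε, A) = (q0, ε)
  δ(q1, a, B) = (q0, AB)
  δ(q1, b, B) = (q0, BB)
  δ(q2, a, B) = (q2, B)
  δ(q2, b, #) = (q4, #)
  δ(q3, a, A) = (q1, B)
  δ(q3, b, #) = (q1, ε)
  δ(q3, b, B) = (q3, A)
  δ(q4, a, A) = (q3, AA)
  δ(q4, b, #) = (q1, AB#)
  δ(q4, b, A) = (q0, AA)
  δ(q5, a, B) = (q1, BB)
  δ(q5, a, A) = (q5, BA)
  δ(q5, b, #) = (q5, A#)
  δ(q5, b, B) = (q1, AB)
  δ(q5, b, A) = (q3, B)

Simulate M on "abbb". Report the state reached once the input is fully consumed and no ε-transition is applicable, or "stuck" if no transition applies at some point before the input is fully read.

(q0, abbb, #)
  read a, top #: go to q5, push B# → (q5, bbb, B#)
  read b, top B: go to q1, push AB → (q1, bb, AB#)
  ε-move, top A: go to q0, push ε → (q0, bb, B#)
No transition for (q0, b, top B); M blocks with input bb remaining.

stuck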